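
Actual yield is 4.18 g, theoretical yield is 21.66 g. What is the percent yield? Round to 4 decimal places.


% yield = 100 * actual / theoretical
% yield = 100 * 4.18 / 21.66
% yield = 19.29824561 %, rounded to 4 dp:

19.2982 %


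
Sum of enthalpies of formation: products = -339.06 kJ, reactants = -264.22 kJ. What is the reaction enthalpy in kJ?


dH_rxn = sum(dH_f products) - sum(dH_f reactants)
dH_rxn = -339.06 - (-264.22)
dH_rxn = -74.84 kJ:

-74.84 kJ


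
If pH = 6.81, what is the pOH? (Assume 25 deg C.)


At 25 deg C, pH + pOH = 14.
pOH = 14 - pH = 14 - 6.81
pOH = 7.19:

7.19


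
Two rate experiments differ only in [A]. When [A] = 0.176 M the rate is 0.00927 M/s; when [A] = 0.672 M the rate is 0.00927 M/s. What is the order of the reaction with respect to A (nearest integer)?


Rate is proportional to [A]^n, so rate2/rate1 = ([A]2/[A]1)^n. Take logs to solve for n.
rate2/rate1 = 0.00927 / 0.00927 = 1.0
[A]2/[A]1 = 0.672 / 0.176 = 3.8182
n = ln(1.0) / ln(3.8182) = 0.0
Nearest integer order:

0


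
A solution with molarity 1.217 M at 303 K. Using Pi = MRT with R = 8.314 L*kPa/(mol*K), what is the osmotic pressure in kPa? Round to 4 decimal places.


Osmotic pressure (van't Hoff): Pi = M*R*T.
RT = 8.314 * 303 = 2519.142
Pi = 1.217 * 2519.142
Pi = 3065.795814 kPa, rounded to 4 dp:

3065.7958 kPa


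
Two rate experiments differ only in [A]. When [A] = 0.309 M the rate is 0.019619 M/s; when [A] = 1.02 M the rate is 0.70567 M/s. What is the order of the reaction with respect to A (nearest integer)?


Rate is proportional to [A]^n, so rate2/rate1 = ([A]2/[A]1)^n. Take logs to solve for n.
rate2/rate1 = 0.70567 / 0.019619 = 35.9687
[A]2/[A]1 = 1.02 / 0.309 = 3.301
n = ln(35.9687) / ln(3.301) = 3.0
Nearest integer order:

3


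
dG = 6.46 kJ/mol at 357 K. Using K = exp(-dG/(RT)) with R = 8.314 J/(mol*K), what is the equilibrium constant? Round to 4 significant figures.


dG is in kJ/mol; multiply by 1000 to match R in J/(mol*K).
RT = 8.314 * 357 = 2968.098 J/mol
exponent = -dG*1000 / (RT) = -(6.46*1000) / 2968.098 = -2.176478
K = exp(-2.176478)
K = 0.11344036, rounded to 4 significant figures:

0.1134


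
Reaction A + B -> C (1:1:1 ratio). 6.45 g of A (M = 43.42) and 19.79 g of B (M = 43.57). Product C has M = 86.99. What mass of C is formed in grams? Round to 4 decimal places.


Find moles of each reactant; the smaller value is the limiting reagent in a 1:1:1 reaction, so moles_C equals moles of the limiter.
n_A = mass_A / M_A = 6.45 / 43.42 = 0.148549 mol
n_B = mass_B / M_B = 19.79 / 43.57 = 0.454212 mol
Limiting reagent: A (smaller), n_limiting = 0.148549 mol
mass_C = n_limiting * M_C = 0.148549 * 86.99
mass_C = 12.92227751 g, rounded to 4 dp:

12.9223 g


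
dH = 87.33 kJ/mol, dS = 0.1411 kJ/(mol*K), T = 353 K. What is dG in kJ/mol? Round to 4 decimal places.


Gibbs: dG = dH - T*dS (consistent units, dS already in kJ/(mol*K)).
T*dS = 353 * 0.1411 = 49.8083
dG = 87.33 - (49.8083)
dG = 37.5217 kJ/mol, rounded to 4 dp:

37.5217 kJ/mol


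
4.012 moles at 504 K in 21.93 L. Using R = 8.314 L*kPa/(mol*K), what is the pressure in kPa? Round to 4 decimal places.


PV = nRT, solve for P = nRT / V.
nRT = 4.012 * 8.314 * 504 = 16811.3071
P = 16811.3071 / 21.93
P = 766.58947104 kPa, rounded to 4 dp:

766.5895 kPa


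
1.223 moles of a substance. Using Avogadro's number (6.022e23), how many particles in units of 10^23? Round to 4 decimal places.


N = n * NA, then divide by 1e23 for the requested units.
N / 1e23 = n * 6.022
N / 1e23 = 1.223 * 6.022
N / 1e23 = 7.364906, rounded to 4 dp:

7.3649


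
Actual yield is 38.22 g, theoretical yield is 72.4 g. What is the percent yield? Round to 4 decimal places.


% yield = 100 * actual / theoretical
% yield = 100 * 38.22 / 72.4
% yield = 52.79005525 %, rounded to 4 dp:

52.7901 %


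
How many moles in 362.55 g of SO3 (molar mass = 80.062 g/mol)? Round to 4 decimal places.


n = mass / M
n = 362.55 / 80.062
n = 4.52836552 mol, rounded to 4 dp:

4.5284 mol


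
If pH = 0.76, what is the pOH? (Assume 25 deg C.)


At 25 deg C, pH + pOH = 14.
pOH = 14 - pH = 14 - 0.76
pOH = 13.24:

13.24


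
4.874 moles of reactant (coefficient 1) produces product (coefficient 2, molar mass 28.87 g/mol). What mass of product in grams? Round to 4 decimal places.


Use the coefficient ratio to convert reactant moles to product moles, then multiply by the product's molar mass.
moles_P = moles_R * (coeff_P / coeff_R) = 4.874 * (2/1) = 9.748
mass_P = moles_P * M_P = 9.748 * 28.87
mass_P = 281.42476 g, rounded to 4 dp:

281.4248 g


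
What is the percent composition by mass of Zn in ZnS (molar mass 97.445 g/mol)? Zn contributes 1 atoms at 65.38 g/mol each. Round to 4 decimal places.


pct = 100 * (n_elem * M_elem) / M_total
mass_contribution = 1 * 65.38 = 65.38 g/mol
pct = 100 * 65.38 / 97.445
pct = 67.0942583 %, rounded to 4 dp:

67.0943 %


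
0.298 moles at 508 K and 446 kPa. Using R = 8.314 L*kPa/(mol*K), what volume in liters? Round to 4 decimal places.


PV = nRT, solve for V = nRT / P.
nRT = 0.298 * 8.314 * 508 = 1258.6066
V = 1258.6066 / 446
V = 2.82198789 L, rounded to 4 dp:

2.8220 L


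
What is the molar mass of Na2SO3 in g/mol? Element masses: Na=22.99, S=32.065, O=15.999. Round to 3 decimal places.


M = sum(count * atomic_mass) over atoms.
M = 2*22.99 + 1*32.065 + 3*15.999
M = 45.98 + 32.065 + 47.997
M = 126.042 g/mol, rounded to 3 dp:

126.042 g/mol


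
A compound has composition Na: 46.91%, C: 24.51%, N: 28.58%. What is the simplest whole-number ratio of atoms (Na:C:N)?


Assume 100 g of compound, divide each mass% by atomic mass to get moles, then normalize by the smallest to get a raw atom ratio.
Moles per 100 g: Na: 46.91/22.99 = 2.0405, C: 24.51/12.011 = 2.0406, N: 28.58/14.007 = 2.0404
Raw ratio (divide by min = 2.0404): Na: 1.0, C: 1.0, N: 1.0
Multiply by 1 to clear fractions: Na: 1.0 ~= 1, C: 1.0 ~= 1, N: 1.0 ~= 1
Reduce by GCD to get the simplest whole-number ratio:

1:1:1


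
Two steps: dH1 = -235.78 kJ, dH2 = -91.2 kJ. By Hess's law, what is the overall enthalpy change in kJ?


Hess's law: enthalpy is a state function, so add the step enthalpies.
dH_total = dH1 + dH2 = -235.78 + (-91.2)
dH_total = -326.98 kJ:

-326.98 kJ


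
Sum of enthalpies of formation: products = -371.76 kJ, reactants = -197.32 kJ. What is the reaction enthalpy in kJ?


dH_rxn = sum(dH_f products) - sum(dH_f reactants)
dH_rxn = -371.76 - (-197.32)
dH_rxn = -174.44 kJ:

-174.44 kJ


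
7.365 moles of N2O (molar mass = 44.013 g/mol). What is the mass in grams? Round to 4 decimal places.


mass = n * M
mass = 7.365 * 44.013
mass = 324.155745 g, rounded to 4 dp:

324.1557 g


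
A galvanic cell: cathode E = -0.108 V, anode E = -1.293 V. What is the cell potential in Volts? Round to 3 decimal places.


Standard cell potential: E_cell = E_cathode - E_anode.
E_cell = -0.108 - (-1.293)
E_cell = 1.185 V, rounded to 3 dp:

1.185 V


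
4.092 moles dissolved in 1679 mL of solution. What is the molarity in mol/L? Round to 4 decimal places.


Convert volume to liters: V_L = V_mL / 1000.
V_L = 1679 / 1000 = 1.679 L
M = n / V_L = 4.092 / 1.679
M = 2.43716498 mol/L, rounded to 4 dp:

2.4372 mol/L


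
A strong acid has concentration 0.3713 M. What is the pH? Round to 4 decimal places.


A strong acid dissociates completely, so [H+] equals the given concentration.
pH = -log10([H+]) = -log10(0.3713)
pH = 0.43027505, rounded to 4 dp:

0.4303


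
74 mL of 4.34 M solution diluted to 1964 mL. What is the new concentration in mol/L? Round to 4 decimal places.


Dilution: M1*V1 = M2*V2, solve for M2.
M2 = M1*V1 / V2
M2 = 4.34 * 74 / 1964
M2 = 321.16 / 1964
M2 = 0.16352342 mol/L, rounded to 4 dp:

0.1635 mol/L


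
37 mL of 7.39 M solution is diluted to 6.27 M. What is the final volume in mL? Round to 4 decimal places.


Dilution: M1*V1 = M2*V2, solve for V2.
V2 = M1*V1 / M2
V2 = 7.39 * 37 / 6.27
V2 = 273.43 / 6.27
V2 = 43.6092504 mL, rounded to 4 dp:

43.6093 mL


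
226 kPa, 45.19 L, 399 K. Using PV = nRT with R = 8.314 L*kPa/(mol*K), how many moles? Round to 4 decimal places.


PV = nRT, solve for n = PV / (RT).
PV = 226 * 45.19 = 10212.94
RT = 8.314 * 399 = 3317.286
n = 10212.94 / 3317.286
n = 3.07870349 mol, rounded to 4 dp:

3.0787 mol


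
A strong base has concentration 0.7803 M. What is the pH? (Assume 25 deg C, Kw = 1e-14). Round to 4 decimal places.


A strong base dissociates completely, so [OH-] equals the given concentration.
pOH = -log10([OH-]) = -log10(0.7803) = 0.107738
pH = 14 - pOH = 14 - 0.107738
pH = 13.892262, rounded to 4 dp:

13.8923


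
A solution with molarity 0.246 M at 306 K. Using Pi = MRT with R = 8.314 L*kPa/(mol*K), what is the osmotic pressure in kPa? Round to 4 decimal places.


Osmotic pressure (van't Hoff): Pi = M*R*T.
RT = 8.314 * 306 = 2544.084
Pi = 0.246 * 2544.084
Pi = 625.844664 kPa, rounded to 4 dp:

625.8447 kPa


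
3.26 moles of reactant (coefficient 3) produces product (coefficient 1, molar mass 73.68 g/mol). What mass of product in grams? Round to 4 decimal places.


Use the coefficient ratio to convert reactant moles to product moles, then multiply by the product's molar mass.
moles_P = moles_R * (coeff_P / coeff_R) = 3.26 * (1/3) = 1.086667
mass_P = moles_P * M_P = 1.086667 * 73.68
mass_P = 80.06562456 g, rounded to 4 dp:

80.0656 g


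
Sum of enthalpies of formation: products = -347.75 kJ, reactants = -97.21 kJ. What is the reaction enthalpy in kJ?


dH_rxn = sum(dH_f products) - sum(dH_f reactants)
dH_rxn = -347.75 - (-97.21)
dH_rxn = -250.54 kJ:

-250.54 kJ


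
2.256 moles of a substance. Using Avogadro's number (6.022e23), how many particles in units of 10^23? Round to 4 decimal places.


N = n * NA, then divide by 1e23 for the requested units.
N / 1e23 = n * 6.022
N / 1e23 = 2.256 * 6.022
N / 1e23 = 13.585632, rounded to 4 dp:

13.5856


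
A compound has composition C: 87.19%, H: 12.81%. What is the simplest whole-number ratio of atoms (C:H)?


Assume 100 g of compound, divide each mass% by atomic mass to get moles, then normalize by the smallest to get a raw atom ratio.
Moles per 100 g: C: 87.19/12.011 = 7.2592, H: 12.81/1.008 = 12.7083
Raw ratio (divide by min = 7.2592): C: 1.0, H: 1.751
Multiply by 4 to clear fractions: C: 4.0 ~= 4, H: 7.003 ~= 7
Reduce by GCD to get the simplest whole-number ratio:

4:7


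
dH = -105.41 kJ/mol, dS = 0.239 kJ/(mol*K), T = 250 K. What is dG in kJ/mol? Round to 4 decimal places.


Gibbs: dG = dH - T*dS (consistent units, dS already in kJ/(mol*K)).
T*dS = 250 * 0.239 = 59.75
dG = -105.41 - (59.75)
dG = -165.16 kJ/mol, rounded to 4 dp:

-165.1600 kJ/mol


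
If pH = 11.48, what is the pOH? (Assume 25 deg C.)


At 25 deg C, pH + pOH = 14.
pOH = 14 - pH = 14 - 11.48
pOH = 2.52:

2.52


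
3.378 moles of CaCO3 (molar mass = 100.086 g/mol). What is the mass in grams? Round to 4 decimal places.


mass = n * M
mass = 3.378 * 100.086
mass = 338.090508 g, rounded to 4 dp:

338.0905 g


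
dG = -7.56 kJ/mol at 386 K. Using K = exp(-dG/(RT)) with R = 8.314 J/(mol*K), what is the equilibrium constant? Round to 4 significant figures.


dG is in kJ/mol; multiply by 1000 to match R in J/(mol*K).
RT = 8.314 * 386 = 3209.204 J/mol
exponent = -dG*1000 / (RT) = -(-7.56*1000) / 3209.204 = 2.35572435
K = exp(2.35572435)
K = 10.545765, rounded to 4 significant figures:

10.55


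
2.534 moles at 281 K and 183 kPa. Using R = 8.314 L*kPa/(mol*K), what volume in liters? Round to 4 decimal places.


PV = nRT, solve for V = nRT / P.
nRT = 2.534 * 8.314 * 281 = 5920.017
V = 5920.017 / 183
V = 32.34981967 L, rounded to 4 dp:

32.3498 L


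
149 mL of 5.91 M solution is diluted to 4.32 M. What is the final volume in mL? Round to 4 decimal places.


Dilution: M1*V1 = M2*V2, solve for V2.
V2 = M1*V1 / M2
V2 = 5.91 * 149 / 4.32
V2 = 880.59 / 4.32
V2 = 203.84027778 mL, rounded to 4 dp:

203.8403 mL


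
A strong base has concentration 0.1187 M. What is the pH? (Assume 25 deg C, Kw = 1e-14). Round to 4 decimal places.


A strong base dissociates completely, so [OH-] equals the given concentration.
pOH = -log10([OH-]) = -log10(0.1187) = 0.925549
pH = 14 - pOH = 14 - 0.925549
pH = 13.074451, rounded to 4 dp:

13.0745


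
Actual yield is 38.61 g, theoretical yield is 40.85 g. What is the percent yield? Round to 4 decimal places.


% yield = 100 * actual / theoretical
% yield = 100 * 38.61 / 40.85
% yield = 94.51652387 %, rounded to 4 dp:

94.5165 %


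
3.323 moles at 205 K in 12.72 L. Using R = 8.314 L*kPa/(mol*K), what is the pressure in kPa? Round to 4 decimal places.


PV = nRT, solve for P = nRT / V.
nRT = 3.323 * 8.314 * 205 = 5663.6215
P = 5663.6215 / 12.72
P = 445.25326258 kPa, rounded to 4 dp:

445.2533 kPa


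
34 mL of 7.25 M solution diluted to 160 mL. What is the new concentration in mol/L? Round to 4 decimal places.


Dilution: M1*V1 = M2*V2, solve for M2.
M2 = M1*V1 / V2
M2 = 7.25 * 34 / 160
M2 = 246.5 / 160
M2 = 1.540625 mol/L, rounded to 4 dp:

1.5406 mol/L


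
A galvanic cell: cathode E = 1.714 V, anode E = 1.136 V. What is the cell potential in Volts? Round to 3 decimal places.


Standard cell potential: E_cell = E_cathode - E_anode.
E_cell = 1.714 - (1.136)
E_cell = 0.578 V, rounded to 3 dp:

0.578 V


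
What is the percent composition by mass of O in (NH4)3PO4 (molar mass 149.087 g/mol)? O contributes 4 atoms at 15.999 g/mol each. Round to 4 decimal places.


pct = 100 * (n_elem * M_elem) / M_total
mass_contribution = 4 * 15.999 = 63.996 g/mol
pct = 100 * 63.996 / 149.087
pct = 42.92527182 %, rounded to 4 dp:

42.9253 %


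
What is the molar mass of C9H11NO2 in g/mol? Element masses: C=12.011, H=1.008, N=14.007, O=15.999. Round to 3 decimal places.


M = sum(count * atomic_mass) over atoms.
M = 9*12.011 + 11*1.008 + 1*14.007 + 2*15.999
M = 108.099 + 11.088 + 14.007 + 31.998
M = 165.192 g/mol, rounded to 3 dp:

165.192 g/mol


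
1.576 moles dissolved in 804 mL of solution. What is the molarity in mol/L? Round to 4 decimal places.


Convert volume to liters: V_L = V_mL / 1000.
V_L = 804 / 1000 = 0.804 L
M = n / V_L = 1.576 / 0.804
M = 1.960199 mol/L, rounded to 4 dp:

1.9602 mol/L


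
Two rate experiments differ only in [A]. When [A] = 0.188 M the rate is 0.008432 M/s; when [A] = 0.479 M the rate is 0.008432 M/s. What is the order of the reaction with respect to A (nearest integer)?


Rate is proportional to [A]^n, so rate2/rate1 = ([A]2/[A]1)^n. Take logs to solve for n.
rate2/rate1 = 0.008432 / 0.008432 = 1.0
[A]2/[A]1 = 0.479 / 0.188 = 2.5479
n = ln(1.0) / ln(2.5479) = 0.0
Nearest integer order:

0


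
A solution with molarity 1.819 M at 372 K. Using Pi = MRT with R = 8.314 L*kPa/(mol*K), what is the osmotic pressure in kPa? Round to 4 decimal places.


Osmotic pressure (van't Hoff): Pi = M*R*T.
RT = 8.314 * 372 = 3092.808
Pi = 1.819 * 3092.808
Pi = 5625.817752 kPa, rounded to 4 dp:

5625.8178 kPa


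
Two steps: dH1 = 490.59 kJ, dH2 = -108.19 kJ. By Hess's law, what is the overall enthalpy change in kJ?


Hess's law: enthalpy is a state function, so add the step enthalpies.
dH_total = dH1 + dH2 = 490.59 + (-108.19)
dH_total = 382.4 kJ:

382.40 kJ


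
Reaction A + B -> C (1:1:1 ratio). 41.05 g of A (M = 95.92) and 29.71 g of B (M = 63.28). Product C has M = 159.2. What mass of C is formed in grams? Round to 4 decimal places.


Find moles of each reactant; the smaller value is the limiting reagent in a 1:1:1 reaction, so moles_C equals moles of the limiter.
n_A = mass_A / M_A = 41.05 / 95.92 = 0.427961 mol
n_B = mass_B / M_B = 29.71 / 63.28 = 0.469501 mol
Limiting reagent: A (smaller), n_limiting = 0.427961 mol
mass_C = n_limiting * M_C = 0.427961 * 159.2
mass_C = 68.1313912 g, rounded to 4 dp:

68.1314 g


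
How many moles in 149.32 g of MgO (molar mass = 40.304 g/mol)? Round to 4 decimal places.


n = mass / M
n = 149.32 / 40.304
n = 3.70484319 mol, rounded to 4 dp:

3.7048 mol


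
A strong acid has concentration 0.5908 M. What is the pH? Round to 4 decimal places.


A strong acid dissociates completely, so [H+] equals the given concentration.
pH = -log10([H+]) = -log10(0.5908)
pH = 0.22855951, rounded to 4 dp:

0.2286


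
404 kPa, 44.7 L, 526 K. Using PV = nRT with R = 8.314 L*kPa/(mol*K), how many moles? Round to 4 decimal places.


PV = nRT, solve for n = PV / (RT).
PV = 404 * 44.7 = 18058.8
RT = 8.314 * 526 = 4373.164
n = 18058.8 / 4373.164
n = 4.12945867 mol, rounded to 4 dp:

4.1295 mol


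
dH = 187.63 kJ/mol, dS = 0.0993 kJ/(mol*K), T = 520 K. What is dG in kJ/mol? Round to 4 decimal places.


Gibbs: dG = dH - T*dS (consistent units, dS already in kJ/(mol*K)).
T*dS = 520 * 0.0993 = 51.636
dG = 187.63 - (51.636)
dG = 135.994 kJ/mol, rounded to 4 dp:

135.9940 kJ/mol


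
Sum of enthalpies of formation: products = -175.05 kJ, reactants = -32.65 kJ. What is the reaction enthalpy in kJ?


dH_rxn = sum(dH_f products) - sum(dH_f reactants)
dH_rxn = -175.05 - (-32.65)
dH_rxn = -142.4 kJ:

-142.40 kJ


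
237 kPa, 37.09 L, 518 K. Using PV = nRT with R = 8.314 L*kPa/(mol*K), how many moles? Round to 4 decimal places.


PV = nRT, solve for n = PV / (RT).
PV = 237 * 37.09 = 8790.33
RT = 8.314 * 518 = 4306.652
n = 8790.33 / 4306.652
n = 2.04110525 mol, rounded to 4 dp:

2.0411 mol


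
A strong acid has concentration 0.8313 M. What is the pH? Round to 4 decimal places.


A strong acid dissociates completely, so [H+] equals the given concentration.
pH = -log10([H+]) = -log10(0.8313)
pH = 0.08024222, rounded to 4 dp:

0.0802


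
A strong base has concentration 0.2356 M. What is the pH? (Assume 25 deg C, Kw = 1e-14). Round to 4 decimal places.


A strong base dissociates completely, so [OH-] equals the given concentration.
pOH = -log10([OH-]) = -log10(0.2356) = 0.627825
pH = 14 - pOH = 14 - 0.627825
pH = 13.372175, rounded to 4 dp:

13.3722


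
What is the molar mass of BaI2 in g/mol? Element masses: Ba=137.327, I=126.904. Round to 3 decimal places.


M = sum(count * atomic_mass) over atoms.
M = 1*137.327 + 2*126.904
M = 137.327 + 253.808
M = 391.135 g/mol, rounded to 3 dp:

391.135 g/mol


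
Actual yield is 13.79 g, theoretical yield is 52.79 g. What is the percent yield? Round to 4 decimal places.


% yield = 100 * actual / theoretical
% yield = 100 * 13.79 / 52.79
% yield = 26.12237166 %, rounded to 4 dp:

26.1224 %


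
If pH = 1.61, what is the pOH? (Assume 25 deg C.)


At 25 deg C, pH + pOH = 14.
pOH = 14 - pH = 14 - 1.61
pOH = 12.39:

12.39


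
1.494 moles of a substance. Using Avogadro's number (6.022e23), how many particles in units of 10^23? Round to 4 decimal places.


N = n * NA, then divide by 1e23 for the requested units.
N / 1e23 = n * 6.022
N / 1e23 = 1.494 * 6.022
N / 1e23 = 8.996868, rounded to 4 dp:

8.9969


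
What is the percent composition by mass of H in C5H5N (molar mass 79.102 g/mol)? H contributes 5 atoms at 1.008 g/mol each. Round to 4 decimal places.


pct = 100 * (n_elem * M_elem) / M_total
mass_contribution = 5 * 1.008 = 5.04 g/mol
pct = 100 * 5.04 / 79.102
pct = 6.37152032 %, rounded to 4 dp:

6.3715 %


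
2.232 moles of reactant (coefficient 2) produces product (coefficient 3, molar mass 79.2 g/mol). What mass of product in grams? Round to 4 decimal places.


Use the coefficient ratio to convert reactant moles to product moles, then multiply by the product's molar mass.
moles_P = moles_R * (coeff_P / coeff_R) = 2.232 * (3/2) = 3.348
mass_P = moles_P * M_P = 3.348 * 79.2
mass_P = 265.1616 g, rounded to 4 dp:

265.1616 g


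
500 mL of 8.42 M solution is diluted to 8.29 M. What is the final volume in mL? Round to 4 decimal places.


Dilution: M1*V1 = M2*V2, solve for V2.
V2 = M1*V1 / M2
V2 = 8.42 * 500 / 8.29
V2 = 4210.0 / 8.29
V2 = 507.84077201 mL, rounded to 4 dp:

507.8408 mL


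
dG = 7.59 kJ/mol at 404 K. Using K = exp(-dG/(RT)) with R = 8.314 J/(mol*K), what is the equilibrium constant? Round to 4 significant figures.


dG is in kJ/mol; multiply by 1000 to match R in J/(mol*K).
RT = 8.314 * 404 = 3358.856 J/mol
exponent = -dG*1000 / (RT) = -(7.59*1000) / 3358.856 = -2.25969794
K = exp(-2.25969794)
K = 0.10438201, rounded to 4 significant figures:

0.1044


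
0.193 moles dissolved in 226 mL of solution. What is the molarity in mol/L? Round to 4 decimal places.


Convert volume to liters: V_L = V_mL / 1000.
V_L = 226 / 1000 = 0.226 L
M = n / V_L = 0.193 / 0.226
M = 0.8539823 mol/L, rounded to 4 dp:

0.8540 mol/L


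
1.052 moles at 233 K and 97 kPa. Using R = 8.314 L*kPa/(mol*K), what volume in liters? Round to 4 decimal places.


PV = nRT, solve for V = nRT / P.
nRT = 1.052 * 8.314 * 233 = 2037.8944
V = 2037.8944 / 97
V = 21.00922062 L, rounded to 4 dp:

21.0092 L


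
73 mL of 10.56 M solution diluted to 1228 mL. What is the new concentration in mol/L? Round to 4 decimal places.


Dilution: M1*V1 = M2*V2, solve for M2.
M2 = M1*V1 / V2
M2 = 10.56 * 73 / 1228
M2 = 770.88 / 1228
M2 = 0.62775244 mol/L, rounded to 4 dp:

0.6278 mol/L


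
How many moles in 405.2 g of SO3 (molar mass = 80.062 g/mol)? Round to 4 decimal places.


n = mass / M
n = 405.2 / 80.062
n = 5.06107766 mol, rounded to 4 dp:

5.0611 mol


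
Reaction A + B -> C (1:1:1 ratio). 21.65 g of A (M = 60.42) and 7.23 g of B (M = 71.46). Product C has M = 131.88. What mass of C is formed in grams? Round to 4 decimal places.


Find moles of each reactant; the smaller value is the limiting reagent in a 1:1:1 reaction, so moles_C equals moles of the limiter.
n_A = mass_A / M_A = 21.65 / 60.42 = 0.358325 mol
n_B = mass_B / M_B = 7.23 / 71.46 = 0.101175 mol
Limiting reagent: B (smaller), n_limiting = 0.101175 mol
mass_C = n_limiting * M_C = 0.101175 * 131.88
mass_C = 13.342959 g, rounded to 4 dp:

13.3430 g


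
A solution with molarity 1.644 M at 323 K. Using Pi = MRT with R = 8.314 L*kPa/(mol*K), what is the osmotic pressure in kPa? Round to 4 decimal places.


Osmotic pressure (van't Hoff): Pi = M*R*T.
RT = 8.314 * 323 = 2685.422
Pi = 1.644 * 2685.422
Pi = 4414.833768 kPa, rounded to 4 dp:

4414.8338 kPa


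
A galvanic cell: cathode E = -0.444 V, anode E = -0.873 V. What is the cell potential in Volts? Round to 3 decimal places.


Standard cell potential: E_cell = E_cathode - E_anode.
E_cell = -0.444 - (-0.873)
E_cell = 0.429 V, rounded to 3 dp:

0.429 V


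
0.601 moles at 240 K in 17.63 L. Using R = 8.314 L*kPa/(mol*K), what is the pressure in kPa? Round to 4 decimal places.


PV = nRT, solve for P = nRT / V.
nRT = 0.601 * 8.314 * 240 = 1199.2114
P = 1199.2114 / 17.63
P = 68.02106636 kPa, rounded to 4 dp:

68.0211 kPa


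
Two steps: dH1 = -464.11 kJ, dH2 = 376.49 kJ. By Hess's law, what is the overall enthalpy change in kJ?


Hess's law: enthalpy is a state function, so add the step enthalpies.
dH_total = dH1 + dH2 = -464.11 + (376.49)
dH_total = -87.62 kJ:

-87.62 kJ


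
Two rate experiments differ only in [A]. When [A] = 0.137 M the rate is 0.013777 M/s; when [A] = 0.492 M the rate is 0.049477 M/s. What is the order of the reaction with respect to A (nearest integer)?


Rate is proportional to [A]^n, so rate2/rate1 = ([A]2/[A]1)^n. Take logs to solve for n.
rate2/rate1 = 0.049477 / 0.013777 = 3.5913
[A]2/[A]1 = 0.492 / 0.137 = 3.5912
n = ln(3.5913) / ln(3.5912) = 1.0
Nearest integer order:

1


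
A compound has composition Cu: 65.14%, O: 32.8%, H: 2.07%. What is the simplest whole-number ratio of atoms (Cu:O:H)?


Assume 100 g of compound, divide each mass% by atomic mass to get moles, then normalize by the smallest to get a raw atom ratio.
Moles per 100 g: Cu: 65.14/63.546 = 1.0251, O: 32.8/15.999 = 2.0501, H: 2.07/1.008 = 2.0536
Raw ratio (divide by min = 1.0251): Cu: 1.0, O: 2.0, H: 2.003
Multiply by 1 to clear fractions: Cu: 1.0 ~= 1, O: 2.0 ~= 2, H: 2.003 ~= 2
Reduce by GCD to get the simplest whole-number ratio:

1:2:2


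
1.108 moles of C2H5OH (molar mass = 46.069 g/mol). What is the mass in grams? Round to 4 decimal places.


mass = n * M
mass = 1.108 * 46.069
mass = 51.044452 g, rounded to 4 dp:

51.0445 g


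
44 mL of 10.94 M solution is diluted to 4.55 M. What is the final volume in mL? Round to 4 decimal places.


Dilution: M1*V1 = M2*V2, solve for V2.
V2 = M1*V1 / M2
V2 = 10.94 * 44 / 4.55
V2 = 481.36 / 4.55
V2 = 105.79340659 mL, rounded to 4 dp:

105.7934 mL


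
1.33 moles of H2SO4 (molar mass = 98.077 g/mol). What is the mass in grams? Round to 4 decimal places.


mass = n * M
mass = 1.33 * 98.077
mass = 130.44241 g, rounded to 4 dp:

130.4424 g


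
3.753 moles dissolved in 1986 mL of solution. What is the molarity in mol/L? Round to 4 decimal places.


Convert volume to liters: V_L = V_mL / 1000.
V_L = 1986 / 1000 = 1.986 L
M = n / V_L = 3.753 / 1.986
M = 1.8897281 mol/L, rounded to 4 dp:

1.8897 mol/L


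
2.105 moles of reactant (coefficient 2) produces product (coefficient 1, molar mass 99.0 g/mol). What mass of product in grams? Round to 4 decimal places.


Use the coefficient ratio to convert reactant moles to product moles, then multiply by the product's molar mass.
moles_P = moles_R * (coeff_P / coeff_R) = 2.105 * (1/2) = 1.0525
mass_P = moles_P * M_P = 1.0525 * 99.0
mass_P = 104.1975 g, rounded to 4 dp:

104.1975 g


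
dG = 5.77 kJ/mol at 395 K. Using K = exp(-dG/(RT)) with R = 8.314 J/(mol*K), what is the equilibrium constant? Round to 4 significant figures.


dG is in kJ/mol; multiply by 1000 to match R in J/(mol*K).
RT = 8.314 * 395 = 3284.03 J/mol
exponent = -dG*1000 / (RT) = -(5.77*1000) / 3284.03 = -1.7569876
K = exp(-1.7569876)
K = 0.17256391, rounded to 4 significant figures:

0.1726


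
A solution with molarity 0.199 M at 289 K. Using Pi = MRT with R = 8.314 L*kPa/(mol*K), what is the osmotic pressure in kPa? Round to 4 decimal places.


Osmotic pressure (van't Hoff): Pi = M*R*T.
RT = 8.314 * 289 = 2402.746
Pi = 0.199 * 2402.746
Pi = 478.146454 kPa, rounded to 4 dp:

478.1465 kPa


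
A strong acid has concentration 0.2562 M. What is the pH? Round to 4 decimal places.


A strong acid dissociates completely, so [H+] equals the given concentration.
pH = -log10([H+]) = -log10(0.2562)
pH = 0.59142087, rounded to 4 dp:

0.5914


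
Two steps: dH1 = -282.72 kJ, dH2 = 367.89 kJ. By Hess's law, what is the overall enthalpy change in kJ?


Hess's law: enthalpy is a state function, so add the step enthalpies.
dH_total = dH1 + dH2 = -282.72 + (367.89)
dH_total = 85.17 kJ:

85.17 kJ


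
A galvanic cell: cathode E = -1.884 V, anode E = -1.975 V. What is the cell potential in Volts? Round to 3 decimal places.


Standard cell potential: E_cell = E_cathode - E_anode.
E_cell = -1.884 - (-1.975)
E_cell = 0.091 V, rounded to 3 dp:

0.091 V


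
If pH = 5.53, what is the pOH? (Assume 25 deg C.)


At 25 deg C, pH + pOH = 14.
pOH = 14 - pH = 14 - 5.53
pOH = 8.47:

8.47


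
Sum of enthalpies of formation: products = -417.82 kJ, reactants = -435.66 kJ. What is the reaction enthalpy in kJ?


dH_rxn = sum(dH_f products) - sum(dH_f reactants)
dH_rxn = -417.82 - (-435.66)
dH_rxn = 17.84 kJ:

17.84 kJ


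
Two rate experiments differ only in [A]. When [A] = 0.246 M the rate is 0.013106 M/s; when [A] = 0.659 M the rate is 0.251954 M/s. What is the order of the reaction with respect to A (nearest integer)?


Rate is proportional to [A]^n, so rate2/rate1 = ([A]2/[A]1)^n. Take logs to solve for n.
rate2/rate1 = 0.251954 / 0.013106 = 19.2243
[A]2/[A]1 = 0.659 / 0.246 = 2.6789
n = ln(19.2243) / ln(2.6789) = 3.0
Nearest integer order:

3


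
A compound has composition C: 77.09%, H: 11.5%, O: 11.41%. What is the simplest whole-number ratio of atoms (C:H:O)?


Assume 100 g of compound, divide each mass% by atomic mass to get moles, then normalize by the smallest to get a raw atom ratio.
Moles per 100 g: C: 77.09/12.011 = 6.4183, H: 11.5/1.008 = 11.4087, O: 11.41/15.999 = 0.7132
Raw ratio (divide by min = 0.7132): C: 9.0, H: 15.997, O: 1.0
Multiply by 1 to clear fractions: C: 9.0 ~= 9, H: 15.997 ~= 16, O: 1.0 ~= 1
Reduce by GCD to get the simplest whole-number ratio:

9:16:1


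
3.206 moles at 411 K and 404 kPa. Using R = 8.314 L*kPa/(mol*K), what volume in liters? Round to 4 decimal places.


PV = nRT, solve for V = nRT / P.
nRT = 3.206 * 8.314 * 411 = 10955.0751
V = 10955.0751 / 404
V = 27.11652252 L, rounded to 4 dp:

27.1165 L


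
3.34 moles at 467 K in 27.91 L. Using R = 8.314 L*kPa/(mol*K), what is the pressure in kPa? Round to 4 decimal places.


PV = nRT, solve for P = nRT / V.
nRT = 3.34 * 8.314 * 467 = 12968.0109
P = 12968.0109 / 27.91
P = 464.63672161 kPa, rounded to 4 dp:

464.6367 kPa


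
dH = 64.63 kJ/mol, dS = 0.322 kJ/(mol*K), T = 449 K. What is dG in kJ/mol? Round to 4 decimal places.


Gibbs: dG = dH - T*dS (consistent units, dS already in kJ/(mol*K)).
T*dS = 449 * 0.322 = 144.578
dG = 64.63 - (144.578)
dG = -79.948 kJ/mol, rounded to 4 dp:

-79.9480 kJ/mol


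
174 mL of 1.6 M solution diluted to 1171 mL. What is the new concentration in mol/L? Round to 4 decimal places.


Dilution: M1*V1 = M2*V2, solve for M2.
M2 = M1*V1 / V2
M2 = 1.6 * 174 / 1171
M2 = 278.4 / 1171
M2 = 0.23774552 mol/L, rounded to 4 dp:

0.2377 mol/L


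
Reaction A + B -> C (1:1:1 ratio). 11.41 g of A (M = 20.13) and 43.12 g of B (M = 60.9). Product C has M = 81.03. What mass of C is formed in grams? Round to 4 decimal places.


Find moles of each reactant; the smaller value is the limiting reagent in a 1:1:1 reaction, so moles_C equals moles of the limiter.
n_A = mass_A / M_A = 11.41 / 20.13 = 0.566816 mol
n_B = mass_B / M_B = 43.12 / 60.9 = 0.708046 mol
Limiting reagent: A (smaller), n_limiting = 0.566816 mol
mass_C = n_limiting * M_C = 0.566816 * 81.03
mass_C = 45.92910048 g, rounded to 4 dp:

45.9291 g


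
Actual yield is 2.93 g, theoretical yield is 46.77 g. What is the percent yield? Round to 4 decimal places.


% yield = 100 * actual / theoretical
% yield = 100 * 2.93 / 46.77
% yield = 6.26469959 %, rounded to 4 dp:

6.2647 %


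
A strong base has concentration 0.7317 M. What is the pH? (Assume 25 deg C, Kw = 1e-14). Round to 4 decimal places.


A strong base dissociates completely, so [OH-] equals the given concentration.
pOH = -log10([OH-]) = -log10(0.7317) = 0.135667
pH = 14 - pOH = 14 - 0.135667
pH = 13.864333, rounded to 4 dp:

13.8643


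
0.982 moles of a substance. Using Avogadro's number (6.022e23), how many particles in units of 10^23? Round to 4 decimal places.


N = n * NA, then divide by 1e23 for the requested units.
N / 1e23 = n * 6.022
N / 1e23 = 0.982 * 6.022
N / 1e23 = 5.913604, rounded to 4 dp:

5.9136


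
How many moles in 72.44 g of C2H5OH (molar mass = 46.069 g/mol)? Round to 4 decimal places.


n = mass / M
n = 72.44 / 46.069
n = 1.57242397 mol, rounded to 4 dp:

1.5724 mol


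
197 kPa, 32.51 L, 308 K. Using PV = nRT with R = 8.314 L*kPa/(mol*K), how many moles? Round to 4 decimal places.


PV = nRT, solve for n = PV / (RT).
PV = 197 * 32.51 = 6404.47
RT = 8.314 * 308 = 2560.712
n = 6404.47 / 2560.712
n = 2.50105049 mol, rounded to 4 dp:

2.5011 mol


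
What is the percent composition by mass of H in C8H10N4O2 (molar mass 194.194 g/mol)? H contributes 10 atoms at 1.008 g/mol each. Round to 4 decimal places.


pct = 100 * (n_elem * M_elem) / M_total
mass_contribution = 10 * 1.008 = 10.08 g/mol
pct = 100 * 10.08 / 194.194
pct = 5.1906856 %, rounded to 4 dp:

5.1907 %


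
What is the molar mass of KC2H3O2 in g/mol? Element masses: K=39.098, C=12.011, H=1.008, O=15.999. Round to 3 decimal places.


M = sum(count * atomic_mass) over atoms.
M = 1*39.098 + 2*12.011 + 3*1.008 + 2*15.999
M = 39.098 + 24.022 + 3.024 + 31.998
M = 98.142 g/mol, rounded to 3 dp:

98.142 g/mol


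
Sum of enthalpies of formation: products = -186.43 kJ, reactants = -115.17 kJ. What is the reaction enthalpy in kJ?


dH_rxn = sum(dH_f products) - sum(dH_f reactants)
dH_rxn = -186.43 - (-115.17)
dH_rxn = -71.26 kJ:

-71.26 kJ


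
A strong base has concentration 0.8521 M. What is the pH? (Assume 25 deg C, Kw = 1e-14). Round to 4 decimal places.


A strong base dissociates completely, so [OH-] equals the given concentration.
pOH = -log10([OH-]) = -log10(0.8521) = 0.069509
pH = 14 - pOH = 14 - 0.069509
pH = 13.930491, rounded to 4 dp:

13.9305


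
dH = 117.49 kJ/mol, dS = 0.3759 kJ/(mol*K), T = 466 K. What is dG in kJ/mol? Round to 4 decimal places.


Gibbs: dG = dH - T*dS (consistent units, dS already in kJ/(mol*K)).
T*dS = 466 * 0.3759 = 175.1694
dG = 117.49 - (175.1694)
dG = -57.6794 kJ/mol, rounded to 4 dp:

-57.6794 kJ/mol


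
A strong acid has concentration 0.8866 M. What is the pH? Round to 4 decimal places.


A strong acid dissociates completely, so [H+] equals the given concentration.
pH = -log10([H+]) = -log10(0.8866)
pH = 0.05227227, rounded to 4 dp:

0.0523


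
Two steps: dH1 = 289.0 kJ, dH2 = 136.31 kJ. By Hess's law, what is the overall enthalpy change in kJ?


Hess's law: enthalpy is a state function, so add the step enthalpies.
dH_total = dH1 + dH2 = 289.0 + (136.31)
dH_total = 425.31 kJ:

425.31 kJ


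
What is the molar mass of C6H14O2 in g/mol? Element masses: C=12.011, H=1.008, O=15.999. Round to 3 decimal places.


M = sum(count * atomic_mass) over atoms.
M = 6*12.011 + 14*1.008 + 2*15.999
M = 72.066 + 14.112 + 31.998
M = 118.176 g/mol, rounded to 3 dp:

118.176 g/mol


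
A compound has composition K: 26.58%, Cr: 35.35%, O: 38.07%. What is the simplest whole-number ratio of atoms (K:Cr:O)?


Assume 100 g of compound, divide each mass% by atomic mass to get moles, then normalize by the smallest to get a raw atom ratio.
Moles per 100 g: K: 26.58/39.098 = 0.6798, Cr: 35.35/51.996 = 0.6799, O: 38.07/15.999 = 2.3795
Raw ratio (divide by min = 0.6798): K: 1.0, Cr: 1.0, O: 3.5
Multiply by 2 to clear fractions: K: 2.0 ~= 2, Cr: 2.0 ~= 2, O: 7.0 ~= 7
Reduce by GCD to get the simplest whole-number ratio:

2:2:7


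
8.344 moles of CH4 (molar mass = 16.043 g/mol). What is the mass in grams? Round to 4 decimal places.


mass = n * M
mass = 8.344 * 16.043
mass = 133.862792 g, rounded to 4 dp:

133.8628 g


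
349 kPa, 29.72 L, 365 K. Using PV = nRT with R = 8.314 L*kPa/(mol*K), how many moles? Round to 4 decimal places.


PV = nRT, solve for n = PV / (RT).
PV = 349 * 29.72 = 10372.28
RT = 8.314 * 365 = 3034.61
n = 10372.28 / 3034.61
n = 3.4179944 mol, rounded to 4 dp:

3.4180 mol


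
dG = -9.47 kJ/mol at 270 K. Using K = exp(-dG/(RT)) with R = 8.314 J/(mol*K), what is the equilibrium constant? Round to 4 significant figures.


dG is in kJ/mol; multiply by 1000 to match R in J/(mol*K).
RT = 8.314 * 270 = 2244.78 J/mol
exponent = -dG*1000 / (RT) = -(-9.47*1000) / 2244.78 = 4.21867622
K = exp(4.21867622)
K = 67.943483, rounded to 4 significant figures:

67.94


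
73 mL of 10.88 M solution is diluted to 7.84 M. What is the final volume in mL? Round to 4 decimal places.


Dilution: M1*V1 = M2*V2, solve for V2.
V2 = M1*V1 / M2
V2 = 10.88 * 73 / 7.84
V2 = 794.24 / 7.84
V2 = 101.30612245 mL, rounded to 4 dp:

101.3061 mL


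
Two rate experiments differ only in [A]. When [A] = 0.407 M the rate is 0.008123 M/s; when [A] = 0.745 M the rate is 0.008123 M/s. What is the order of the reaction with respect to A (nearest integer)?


Rate is proportional to [A]^n, so rate2/rate1 = ([A]2/[A]1)^n. Take logs to solve for n.
rate2/rate1 = 0.008123 / 0.008123 = 1.0
[A]2/[A]1 = 0.745 / 0.407 = 1.8305
n = ln(1.0) / ln(1.8305) = 0.0
Nearest integer order:

0


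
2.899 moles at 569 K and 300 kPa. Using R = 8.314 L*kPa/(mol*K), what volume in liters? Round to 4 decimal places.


PV = nRT, solve for V = nRT / P.
nRT = 2.899 * 8.314 * 569 = 13714.2007
V = 13714.2007 / 300
V = 45.71400233 L, rounded to 4 dp:

45.7140 L


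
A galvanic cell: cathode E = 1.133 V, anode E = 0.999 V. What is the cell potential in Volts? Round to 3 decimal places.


Standard cell potential: E_cell = E_cathode - E_anode.
E_cell = 1.133 - (0.999)
E_cell = 0.134 V, rounded to 3 dp:

0.134 V


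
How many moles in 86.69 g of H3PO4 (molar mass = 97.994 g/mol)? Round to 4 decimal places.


n = mass / M
n = 86.69 / 97.994
n = 0.884646 mol, rounded to 4 dp:

0.8846 mol


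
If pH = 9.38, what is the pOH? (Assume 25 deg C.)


At 25 deg C, pH + pOH = 14.
pOH = 14 - pH = 14 - 9.38
pOH = 4.62:

4.62


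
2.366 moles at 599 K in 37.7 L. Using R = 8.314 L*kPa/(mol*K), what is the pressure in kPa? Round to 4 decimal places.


PV = nRT, solve for P = nRT / V.
nRT = 2.366 * 8.314 * 599 = 11782.8835
P = 11782.8835 / 37.7
P = 312.54332891 kPa, rounded to 4 dp:

312.5433 kPa


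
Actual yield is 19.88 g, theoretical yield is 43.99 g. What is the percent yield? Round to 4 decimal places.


% yield = 100 * actual / theoretical
% yield = 100 * 19.88 / 43.99
% yield = 45.19208911 %, rounded to 4 dp:

45.1921 %


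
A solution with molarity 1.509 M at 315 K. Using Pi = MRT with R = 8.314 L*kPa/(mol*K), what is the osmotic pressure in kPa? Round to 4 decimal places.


Osmotic pressure (van't Hoff): Pi = M*R*T.
RT = 8.314 * 315 = 2618.91
Pi = 1.509 * 2618.91
Pi = 3951.93519 kPa, rounded to 4 dp:

3951.9352 kPa


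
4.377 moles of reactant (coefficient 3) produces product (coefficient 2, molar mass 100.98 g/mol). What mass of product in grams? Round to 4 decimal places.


Use the coefficient ratio to convert reactant moles to product moles, then multiply by the product's molar mass.
moles_P = moles_R * (coeff_P / coeff_R) = 4.377 * (2/3) = 2.918
mass_P = moles_P * M_P = 2.918 * 100.98
mass_P = 294.65964 g, rounded to 4 dp:

294.6596 g


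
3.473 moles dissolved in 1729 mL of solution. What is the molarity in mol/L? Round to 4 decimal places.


Convert volume to liters: V_L = V_mL / 1000.
V_L = 1729 / 1000 = 1.729 L
M = n / V_L = 3.473 / 1.729
M = 2.00867553 mol/L, rounded to 4 dp:

2.0087 mol/L


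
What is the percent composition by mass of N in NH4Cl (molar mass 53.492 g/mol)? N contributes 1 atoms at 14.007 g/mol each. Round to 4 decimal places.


pct = 100 * (n_elem * M_elem) / M_total
mass_contribution = 1 * 14.007 = 14.007 g/mol
pct = 100 * 14.007 / 53.492
pct = 26.18522396 %, rounded to 4 dp:

26.1852 %


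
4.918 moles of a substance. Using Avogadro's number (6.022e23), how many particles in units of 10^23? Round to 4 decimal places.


N = n * NA, then divide by 1e23 for the requested units.
N / 1e23 = n * 6.022
N / 1e23 = 4.918 * 6.022
N / 1e23 = 29.616196, rounded to 4 dp:

29.6162


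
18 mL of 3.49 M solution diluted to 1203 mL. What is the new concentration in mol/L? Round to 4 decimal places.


Dilution: M1*V1 = M2*V2, solve for M2.
M2 = M1*V1 / V2
M2 = 3.49 * 18 / 1203
M2 = 62.82 / 1203
M2 = 0.05221945 mol/L, rounded to 4 dp:

0.0522 mol/L


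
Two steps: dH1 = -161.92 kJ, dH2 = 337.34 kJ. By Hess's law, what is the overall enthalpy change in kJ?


Hess's law: enthalpy is a state function, so add the step enthalpies.
dH_total = dH1 + dH2 = -161.92 + (337.34)
dH_total = 175.42 kJ:

175.42 kJ


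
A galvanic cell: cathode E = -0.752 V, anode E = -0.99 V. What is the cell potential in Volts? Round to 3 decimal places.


Standard cell potential: E_cell = E_cathode - E_anode.
E_cell = -0.752 - (-0.99)
E_cell = 0.238 V, rounded to 3 dp:

0.238 V


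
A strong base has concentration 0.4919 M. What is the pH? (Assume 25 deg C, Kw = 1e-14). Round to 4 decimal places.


A strong base dissociates completely, so [OH-] equals the given concentration.
pOH = -log10([OH-]) = -log10(0.4919) = 0.308123
pH = 14 - pOH = 14 - 0.308123
pH = 13.691877, rounded to 4 dp:

13.6919


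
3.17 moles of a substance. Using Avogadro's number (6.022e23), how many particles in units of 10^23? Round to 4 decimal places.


N = n * NA, then divide by 1e23 for the requested units.
N / 1e23 = n * 6.022
N / 1e23 = 3.17 * 6.022
N / 1e23 = 19.08974, rounded to 4 dp:

19.0897
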